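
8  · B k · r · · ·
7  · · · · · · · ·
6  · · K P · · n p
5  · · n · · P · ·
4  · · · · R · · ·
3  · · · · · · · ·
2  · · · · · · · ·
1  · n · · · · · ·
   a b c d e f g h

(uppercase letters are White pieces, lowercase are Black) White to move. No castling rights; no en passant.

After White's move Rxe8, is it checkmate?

yes

After Rxe8: black king on c8; in check: yes, from the white rook on e8.
King squares — b7: attacked by Kc6; c7: attacked by Kc6; d7: attacked by Kc6; b8: attacked by Re8; d8: attacked by Re8.
Black has no legal moves → checkmate.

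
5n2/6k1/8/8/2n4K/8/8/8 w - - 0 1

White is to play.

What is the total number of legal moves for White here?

White to move; king on h4.
In check: no.
Legal moves: Kh5, Kg5, Kg4, Kh3, Kg3.
Count: 5.

5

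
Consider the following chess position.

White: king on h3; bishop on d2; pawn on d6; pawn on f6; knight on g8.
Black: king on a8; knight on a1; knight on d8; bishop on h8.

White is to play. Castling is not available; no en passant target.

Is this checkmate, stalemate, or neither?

neither

White to move; white king on h3.
In check: no.
Legal moves for White: Ne7, Nh6, Kh4, Kg4, Kg3, Kh2, Kg2, Bh6, Bg5, Ba5, Bf4, Bb4, Be3, Bc3, Be1, Bc1, f7, d7.
White has 18 legal moves and is not in check → neither.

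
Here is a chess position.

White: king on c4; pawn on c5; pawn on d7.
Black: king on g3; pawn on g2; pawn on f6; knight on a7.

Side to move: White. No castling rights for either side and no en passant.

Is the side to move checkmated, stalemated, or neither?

neither

White to move; white king on c4.
In check: no.
Legal moves for White: Kd5, Kd4, Kb4, Kd3, Kc3, Kb3, d8=Q, d8=R, d8=B, d8=N, c6.
White has 11 legal moves and is not in check → neither.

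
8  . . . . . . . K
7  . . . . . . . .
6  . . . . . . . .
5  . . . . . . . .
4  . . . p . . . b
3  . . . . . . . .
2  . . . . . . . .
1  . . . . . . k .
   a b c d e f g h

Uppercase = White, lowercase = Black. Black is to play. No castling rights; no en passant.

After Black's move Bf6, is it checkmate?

no

After Bf6: white king on h8; in check: yes, from the black bishop on f6.
White has 2 legal replies: Kg8, Kh7.
In check but a legal move exists → not checkmate.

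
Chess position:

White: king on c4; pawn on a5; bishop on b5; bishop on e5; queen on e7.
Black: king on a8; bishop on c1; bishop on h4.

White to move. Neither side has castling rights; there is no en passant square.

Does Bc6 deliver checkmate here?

After Bc6: black king on a8; in check: yes, from the white bishop on c6.
King squares — a7: attacked by Qe7; b7: attacked by Bc6; b8: attacked by Be5.
Black has no legal moves → checkmate.

yes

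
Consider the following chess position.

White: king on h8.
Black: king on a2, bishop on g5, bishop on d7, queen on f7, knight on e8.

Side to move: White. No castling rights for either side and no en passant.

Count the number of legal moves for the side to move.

White to move; king on h8.
In check: no.
Legal moves: none.
Count: 0.

0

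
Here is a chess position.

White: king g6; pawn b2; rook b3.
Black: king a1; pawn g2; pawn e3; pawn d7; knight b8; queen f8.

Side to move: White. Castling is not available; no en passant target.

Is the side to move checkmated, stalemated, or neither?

neither

White to move; white king on g6.
In check: no.
Legal moves for White: Kh7, Kh5, Kg5, Rxb8, Rb7, Rb6, Rb5, Rb4, Rxe3, Rd3, Rc3, Ra3+.
White has 12 legal moves and is not in check → neither.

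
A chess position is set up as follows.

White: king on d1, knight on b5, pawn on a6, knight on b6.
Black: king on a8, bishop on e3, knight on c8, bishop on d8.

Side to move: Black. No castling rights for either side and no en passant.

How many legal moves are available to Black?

Black to move; king on a8.
In check: yes, from the white knight on b6.
Legal moves: Kb8, Bdxb6, Nxb6, Bexb6.
Count: 4.

4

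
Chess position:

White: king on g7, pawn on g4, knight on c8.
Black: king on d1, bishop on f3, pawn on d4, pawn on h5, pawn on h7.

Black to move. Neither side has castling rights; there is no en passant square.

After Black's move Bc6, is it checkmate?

no

After Bc6: white king on g7; in check: no.
White is not in check, so this cannot be checkmate.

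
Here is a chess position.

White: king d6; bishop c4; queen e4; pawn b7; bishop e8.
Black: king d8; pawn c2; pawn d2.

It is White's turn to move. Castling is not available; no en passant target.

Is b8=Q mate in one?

yes

After b8=Q: black king on d8; in check: yes, from the white queen on b8.
King squares — c7: attacked by Kd6; d7: attacked by Kd6; e7: attacked by Qe4; c8: attacked by Qb8; e8: attacked by Qe4.
Black has no legal moves → checkmate.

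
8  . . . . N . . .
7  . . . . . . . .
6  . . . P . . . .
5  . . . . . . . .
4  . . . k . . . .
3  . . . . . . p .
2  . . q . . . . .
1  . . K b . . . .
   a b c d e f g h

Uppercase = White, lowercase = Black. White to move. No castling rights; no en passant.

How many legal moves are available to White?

0

White to move; king on c1.
In check: yes, from the black queen on c2.
Legal moves: none.
Count: 0.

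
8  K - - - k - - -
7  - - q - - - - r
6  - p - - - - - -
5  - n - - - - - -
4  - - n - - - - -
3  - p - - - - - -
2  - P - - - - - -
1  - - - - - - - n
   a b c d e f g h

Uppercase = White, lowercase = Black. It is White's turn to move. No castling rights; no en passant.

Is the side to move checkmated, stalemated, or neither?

White to move; white king on a8.
In check: no.
King squares — a7: attacked by Nb5; b7: attacked by Qc7; b8: attacked by Qc7.
Legal moves for White: none.
Not in check and no legal moves → stalemate.

stalemate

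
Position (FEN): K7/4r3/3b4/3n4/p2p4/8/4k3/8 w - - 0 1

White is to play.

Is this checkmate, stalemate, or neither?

stalemate

White to move; white king on a8.
In check: no.
King squares — a7: attacked by Re7; b7: attacked by Re7; b8: attacked by Bd6.
Legal moves for White: none.
Not in check and no legal moves → stalemate.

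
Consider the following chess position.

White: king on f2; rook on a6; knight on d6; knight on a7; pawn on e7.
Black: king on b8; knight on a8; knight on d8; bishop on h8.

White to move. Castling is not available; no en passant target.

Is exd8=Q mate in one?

After exd8=Q: black king on b8; in check: yes, from the white queen on d8.
King squares — a7: attacked by Ra6; b7: attacked by Nd6; c7: attacked by Qd8; a8: own knight; c8: attacked by Nd6.
Black has no legal moves → checkmate.

yes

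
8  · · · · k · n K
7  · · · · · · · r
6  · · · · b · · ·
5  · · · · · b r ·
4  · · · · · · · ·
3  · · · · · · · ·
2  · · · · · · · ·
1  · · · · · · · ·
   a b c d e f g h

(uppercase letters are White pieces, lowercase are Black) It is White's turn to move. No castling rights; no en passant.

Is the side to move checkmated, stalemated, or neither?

White to move; white king on h8.
In check: yes, from the black rook on h7.
King squares — g7: attacked by Rg5; h7: attacked by Bf5; g8: attacked by Rg5.
Legal moves for White: none.
In check with no legal moves → checkmate.

checkmate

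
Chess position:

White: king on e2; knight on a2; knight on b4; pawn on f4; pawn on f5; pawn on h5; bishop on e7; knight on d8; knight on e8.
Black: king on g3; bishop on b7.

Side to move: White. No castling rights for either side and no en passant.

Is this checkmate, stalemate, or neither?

White to move; white king on e2.
In check: no.
Legal moves for White include: Ng7, Nc7, Nf6, Nd6, Nf7, Nxb7, Ne6, Ndc6, Bf8, Bf6, Bd6, Bg5, Bc5, Bh4+, Nbc6, Na6, Nd5, Nd3, ... (list truncated; more exist).
White has legal moves and is not in check → neither.

neither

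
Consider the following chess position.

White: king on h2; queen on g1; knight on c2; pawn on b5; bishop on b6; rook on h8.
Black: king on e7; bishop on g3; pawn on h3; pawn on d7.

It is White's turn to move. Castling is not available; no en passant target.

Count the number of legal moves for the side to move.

4

White to move; king on h2.
In check: yes, from the black bishop on g3.
Legal moves: Kxh3, Kxg3, Kh1, Qxg3.
Count: 4.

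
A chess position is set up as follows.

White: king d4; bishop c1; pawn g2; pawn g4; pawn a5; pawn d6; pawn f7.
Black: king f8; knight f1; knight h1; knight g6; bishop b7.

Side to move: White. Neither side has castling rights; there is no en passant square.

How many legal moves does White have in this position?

White to move; king on d4.
In check: no.
Legal moves: Kc5, Kc4, Kd3, Kc3, Bh6+, Bg5, Bf4, Be3, Ba3, Bd2, Bb2, d7, a6, g5, g3.
Count: 15.

15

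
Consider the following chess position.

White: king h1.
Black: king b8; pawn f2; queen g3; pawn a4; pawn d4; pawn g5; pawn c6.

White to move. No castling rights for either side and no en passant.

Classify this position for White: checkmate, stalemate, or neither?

stalemate

White to move; white king on h1.
In check: no.
King squares — g1: attacked by Pf2; g2: attacked by Qg3; h2: attacked by Qg3.
Legal moves for White: none.
Not in check and no legal moves → stalemate.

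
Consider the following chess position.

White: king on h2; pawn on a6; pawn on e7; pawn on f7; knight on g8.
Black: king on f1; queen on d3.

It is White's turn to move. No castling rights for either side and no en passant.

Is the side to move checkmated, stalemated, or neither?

White to move; white king on h2.
In check: no.
Legal moves for White: Nh6, Nf6, Kh1, f8=Q+, f8=R+, f8=B, f8=N, e8=Q, e8=R, e8=B, e8=N, a7.
White has 12 legal moves and is not in check → neither.

neither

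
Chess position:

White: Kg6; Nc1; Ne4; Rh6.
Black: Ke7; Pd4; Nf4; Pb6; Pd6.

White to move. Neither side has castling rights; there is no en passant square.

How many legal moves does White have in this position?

White to move; king on g6.
In check: yes, from the black knight on f4.
Legal moves: Kh7, Kg7, Kg5, Kf5.
Count: 4.

4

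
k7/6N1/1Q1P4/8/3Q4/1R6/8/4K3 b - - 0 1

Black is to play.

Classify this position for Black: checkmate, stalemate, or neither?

stalemate

Black to move; black king on a8.
In check: no.
King squares — a7: attacked by Qb6; b7: attacked by Qb6; b8: attacked by Qb6.
Legal moves for Black: none.
Not in check and no legal moves → stalemate.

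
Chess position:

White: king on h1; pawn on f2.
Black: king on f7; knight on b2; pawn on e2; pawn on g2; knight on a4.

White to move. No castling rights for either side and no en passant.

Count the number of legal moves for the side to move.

White to move; king on h1.
In check: yes, from the black pawn on g2.
Legal moves: Kh2, Kxg2, Kg1.
Count: 3.

3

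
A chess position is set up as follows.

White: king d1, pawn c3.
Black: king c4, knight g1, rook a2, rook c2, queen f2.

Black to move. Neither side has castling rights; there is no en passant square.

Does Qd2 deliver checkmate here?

After Qd2: white king on d1; in check: yes, from the black queen on d2.
King squares — c1: attacked by Rc2; e1: attacked by Qd2; c2: attacked by Ra2; d2: attacked by Rc2; e2: attacked by Ng1.
White has no legal moves → checkmate.

yes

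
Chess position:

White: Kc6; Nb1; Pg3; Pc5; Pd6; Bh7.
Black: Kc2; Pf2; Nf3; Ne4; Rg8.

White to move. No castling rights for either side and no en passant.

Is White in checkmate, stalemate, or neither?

White to move; white king on c6.
In check: no.
Legal moves for White: Bxg8, Bg6, Bf5, Bxe4+, Kd7, Kc7, Kb7, Kb6, Kd5, Kb5, Nc3, Na3+, Nd2, d7, g4.
White has 15 legal moves and is not in check → neither.

neither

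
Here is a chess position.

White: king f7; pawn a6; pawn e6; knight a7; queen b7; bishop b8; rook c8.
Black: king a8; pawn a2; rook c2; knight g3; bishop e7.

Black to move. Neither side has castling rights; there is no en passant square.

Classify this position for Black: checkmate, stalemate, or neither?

Black to move; black king on a8.
In check: yes, from the white queen on b7.
King squares — a7: attacked by Qb7; b7: attacked by Pa6; b8: attacked by Qb7.
Legal moves for Black: none.
In check with no legal moves → checkmate.

checkmate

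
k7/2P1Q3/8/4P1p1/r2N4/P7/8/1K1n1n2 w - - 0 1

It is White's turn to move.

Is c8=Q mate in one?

yes

After c8=Q: black king on a8; in check: yes, from the white queen on c8.
King squares — a7: attacked by Qe7; b7: attacked by Qe7; b8: attacked by Qc8.
Black has no legal moves → checkmate.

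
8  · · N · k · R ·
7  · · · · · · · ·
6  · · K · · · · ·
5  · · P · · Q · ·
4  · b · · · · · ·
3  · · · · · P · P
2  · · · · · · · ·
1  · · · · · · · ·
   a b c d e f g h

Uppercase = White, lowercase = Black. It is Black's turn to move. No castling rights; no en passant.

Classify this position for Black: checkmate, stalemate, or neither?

Black to move; black king on e8.
In check: yes, from the white rook on g8.
King squares — d7: attacked by Qf5; e7: attacked by Nc8; f7: attacked by Qf5; d8: attacked by Rg8; f8: attacked by Qf5.
Legal moves for Black: none.
In check with no legal moves → checkmate.

checkmate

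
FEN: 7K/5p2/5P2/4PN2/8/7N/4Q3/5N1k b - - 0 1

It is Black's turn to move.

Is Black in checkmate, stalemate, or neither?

Black to move; black king on h1.
In check: no.
King squares — g1: attacked by Nh3; g2: attacked by Qe2; h2: attacked by Nf1.
Legal moves for Black: none.
Not in check and no legal moves → stalemate.

stalemate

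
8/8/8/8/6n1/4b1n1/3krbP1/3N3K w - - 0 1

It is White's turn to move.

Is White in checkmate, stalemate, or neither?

checkmate

White to move; white king on h1.
In check: yes, from the black knight on g3.
King squares — g1: attacked by Bf2; g2: own pawn; h2: attacked by Ng4.
Legal moves for White: none.
In check with no legal moves → checkmate.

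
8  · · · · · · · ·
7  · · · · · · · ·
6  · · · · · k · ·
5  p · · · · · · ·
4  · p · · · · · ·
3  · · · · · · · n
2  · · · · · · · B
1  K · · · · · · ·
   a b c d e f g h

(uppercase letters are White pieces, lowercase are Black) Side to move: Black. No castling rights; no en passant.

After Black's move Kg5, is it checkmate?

no

After Kg5: white king on a1; in check: no.
White is not in check, so this cannot be checkmate.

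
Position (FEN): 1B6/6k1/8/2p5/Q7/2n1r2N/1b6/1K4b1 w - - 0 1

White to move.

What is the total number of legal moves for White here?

2

White to move; king on b1.
In check: yes, from the black knight on c3.
Legal moves: Kc2, Kxb2.
Count: 2.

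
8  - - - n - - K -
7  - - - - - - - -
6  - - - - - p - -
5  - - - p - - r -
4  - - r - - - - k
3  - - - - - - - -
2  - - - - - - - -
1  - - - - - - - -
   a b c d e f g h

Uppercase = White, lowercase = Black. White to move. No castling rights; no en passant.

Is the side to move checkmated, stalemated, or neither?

neither

White to move; white king on g8.
In check: yes, from the black rook on g5.
Legal moves for White: Kh8, Kf8, Kh7.
White is in check but has 3 legal moves → neither.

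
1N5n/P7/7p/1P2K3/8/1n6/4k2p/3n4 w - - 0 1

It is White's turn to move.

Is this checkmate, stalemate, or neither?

White to move; white king on e5.
In check: no.
Legal moves for White: Nd7, Nc6, Na6, Kf6, Ke6, Kd6, Kf5, Kd5, Kf4, Ke4, a8=Q, a8=R, a8=B, a8=N, b6.
White has 15 legal moves and is not in check → neither.

neither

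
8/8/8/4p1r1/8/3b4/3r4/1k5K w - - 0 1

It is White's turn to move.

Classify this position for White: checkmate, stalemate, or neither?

White to move; white king on h1.
In check: no.
King squares — g1: attacked by Rg5; g2: attacked by Rd2; h2: attacked by Rd2.
Legal moves for White: none.
Not in check and no legal moves → stalemate.

stalemate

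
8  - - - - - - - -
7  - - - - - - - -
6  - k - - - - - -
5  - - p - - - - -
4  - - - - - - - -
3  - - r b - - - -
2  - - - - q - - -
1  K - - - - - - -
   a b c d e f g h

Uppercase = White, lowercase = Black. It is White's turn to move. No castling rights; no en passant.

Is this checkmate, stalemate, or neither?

stalemate

White to move; white king on a1.
In check: no.
King squares — b1: attacked by Bd3; a2: attacked by Qe2; b2: attacked by Qe2.
Legal moves for White: none.
Not in check and no legal moves → stalemate.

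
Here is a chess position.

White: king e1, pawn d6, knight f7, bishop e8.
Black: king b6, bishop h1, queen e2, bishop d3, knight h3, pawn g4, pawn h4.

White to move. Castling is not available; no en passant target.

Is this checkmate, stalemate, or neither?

White to move; white king on e1.
In check: yes, from the black queen on e2.
King squares — d1: attacked by Qe2; f1: attacked by Qe2; d2: attacked by Qe2; e2: attacked by Bd3; f2: attacked by Qe2.
Legal moves for White: none.
In check with no legal moves → checkmate.

checkmate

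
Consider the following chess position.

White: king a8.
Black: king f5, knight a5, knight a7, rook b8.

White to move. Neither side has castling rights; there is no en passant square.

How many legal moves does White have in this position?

2

White to move; king on a8.
In check: yes, from the black rook on b8.
Legal moves: Kxb8, Kxa7.
Count: 2.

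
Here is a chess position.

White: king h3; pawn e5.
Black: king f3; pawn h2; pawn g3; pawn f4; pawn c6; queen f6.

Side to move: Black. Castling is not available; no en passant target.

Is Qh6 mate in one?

yes

After Qh6: white king on h3; in check: yes, from the black queen on h6.
King squares — g2: attacked by Kf3; h2: attacked by Pg3; g3: attacked by Kf3; g4: attacked by Kf3; h4: attacked by Qh6.
White has no legal moves → checkmate.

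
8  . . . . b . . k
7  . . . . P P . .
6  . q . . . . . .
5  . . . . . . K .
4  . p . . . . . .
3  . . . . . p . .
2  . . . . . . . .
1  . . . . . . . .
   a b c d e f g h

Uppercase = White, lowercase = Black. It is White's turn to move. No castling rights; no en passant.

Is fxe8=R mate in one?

no

After fxe8=R: black king on h8; in check: yes, from the white rook on e8.
Black has 2 legal replies: Kh7, Kg7.
In check but a legal move exists → not checkmate.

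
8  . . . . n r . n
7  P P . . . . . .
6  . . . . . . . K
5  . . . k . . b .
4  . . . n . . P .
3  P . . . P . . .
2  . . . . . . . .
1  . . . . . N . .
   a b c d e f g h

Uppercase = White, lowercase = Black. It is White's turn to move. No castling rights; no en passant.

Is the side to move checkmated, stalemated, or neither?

neither

White to move; white king on h6.
In check: yes, from the black bishop on g5.
King squares — g5: available; h5: available; g6: attacked by Nh8; g7: attacked by Ne8; h7: available.
Legal moves for White: Kh7, Kh5, Kxg5.
White is in check but has 3 legal moves → neither.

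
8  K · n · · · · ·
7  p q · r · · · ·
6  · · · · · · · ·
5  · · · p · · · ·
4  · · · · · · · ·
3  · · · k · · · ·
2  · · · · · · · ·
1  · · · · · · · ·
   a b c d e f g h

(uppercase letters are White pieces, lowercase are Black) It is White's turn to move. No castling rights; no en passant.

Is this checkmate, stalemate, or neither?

White to move; white king on a8.
In check: yes, from the black queen on b7.
King squares — a7: attacked by Qb7; b7: attacked by Rd7; b8: attacked by Qb7.
Legal moves for White: none.
In check with no legal moves → checkmate.

checkmate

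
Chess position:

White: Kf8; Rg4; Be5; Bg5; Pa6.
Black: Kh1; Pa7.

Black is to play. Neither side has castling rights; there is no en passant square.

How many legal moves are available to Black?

Black to move; king on h1.
In check: no.
Legal moves: none.
Count: 0.

0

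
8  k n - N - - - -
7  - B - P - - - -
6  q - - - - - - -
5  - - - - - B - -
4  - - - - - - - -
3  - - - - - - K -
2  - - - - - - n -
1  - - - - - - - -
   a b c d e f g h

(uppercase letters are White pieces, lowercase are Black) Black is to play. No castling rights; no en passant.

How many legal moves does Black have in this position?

2

Black to move; king on a8.
In check: yes, from the white bishop on b7.
Legal moves: Ka7, Qxb7.
Count: 2.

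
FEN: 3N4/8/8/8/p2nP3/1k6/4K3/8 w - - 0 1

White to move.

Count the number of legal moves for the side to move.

White to move; king on e2.
In check: yes, from the black knight on d4.
Legal moves: Ke3, Kd3, Kf2, Kd2, Kf1, Ke1, Kd1.
Count: 7.

7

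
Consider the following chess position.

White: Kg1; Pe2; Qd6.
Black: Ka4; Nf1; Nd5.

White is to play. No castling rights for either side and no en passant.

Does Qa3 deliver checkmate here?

After Qa3: black king on a4; in check: yes, from the white queen on a3.
Black has 2 legal replies: Kb5, Kxa3.
In check but a legal move exists → not checkmate.

no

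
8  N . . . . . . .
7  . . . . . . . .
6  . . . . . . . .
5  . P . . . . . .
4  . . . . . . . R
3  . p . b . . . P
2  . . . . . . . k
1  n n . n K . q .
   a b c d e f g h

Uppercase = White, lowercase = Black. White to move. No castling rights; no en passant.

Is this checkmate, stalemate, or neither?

checkmate

White to move; white king on e1.
In check: yes, from the black queen on g1.
King squares — d1: attacked by Qg1; f1: attacked by Qg1; d2: attacked by Nb1; e2: attacked by Bd3; f2: attacked by Nd1.
Legal moves for White: none.
In check with no legal moves → checkmate.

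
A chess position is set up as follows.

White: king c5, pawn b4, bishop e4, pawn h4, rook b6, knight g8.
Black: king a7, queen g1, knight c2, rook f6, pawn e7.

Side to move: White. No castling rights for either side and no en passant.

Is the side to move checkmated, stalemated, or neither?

neither

White to move; white king on c5.
In check: yes, from the black queen on g1.
King squares — b4: own pawn; c4: available; d4: attacked by Qg1; b5: available; d5: available; b6: own rook; c6: attacked by Rf6; d6: attacked by Rf6.
Legal moves for White: Kd5, Kb5, Kc4.
White is in check but has 3 legal moves → neither.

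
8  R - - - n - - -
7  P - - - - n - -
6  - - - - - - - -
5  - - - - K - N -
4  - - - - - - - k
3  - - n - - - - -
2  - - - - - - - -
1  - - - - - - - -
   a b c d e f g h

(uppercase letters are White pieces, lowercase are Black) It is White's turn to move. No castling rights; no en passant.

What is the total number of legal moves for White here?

White to move; king on e5.
In check: yes, from the black knight on f7.
Legal moves: Ke6, Kf5, Kf4, Kd4, Nxf7.
Count: 5.

5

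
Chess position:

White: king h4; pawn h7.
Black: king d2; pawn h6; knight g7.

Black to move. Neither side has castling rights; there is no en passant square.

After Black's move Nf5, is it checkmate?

After Nf5: white king on h4; in check: yes, from the black knight on f5.
White has 3 legal replies: Kh5, Kg4, Kh3.
In check but a legal move exists → not checkmate.

no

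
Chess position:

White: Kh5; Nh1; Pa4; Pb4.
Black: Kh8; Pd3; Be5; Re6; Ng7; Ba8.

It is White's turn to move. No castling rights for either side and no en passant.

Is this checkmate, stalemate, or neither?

neither

White to move; white king on h5.
In check: yes, from the black knight on g7.
King squares — g4: available; h4: available; g5: available; g6: attacked by Re6; h6: attacked by Re6.
Legal moves for White: Kg5, Kh4, Kg4.
White is in check but has 3 legal moves → neither.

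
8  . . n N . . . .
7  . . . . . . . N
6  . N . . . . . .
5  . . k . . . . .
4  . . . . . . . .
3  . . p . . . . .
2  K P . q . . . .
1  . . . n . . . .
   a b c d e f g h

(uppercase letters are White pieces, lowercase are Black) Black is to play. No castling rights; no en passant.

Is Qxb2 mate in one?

yes

After Qxb2: white king on a2; in check: yes, from the black queen on b2.
King squares — a1: attacked by Qb2; b1: attacked by Qb2; b2: attacked by Nd1; a3: attacked by Qb2; b3: attacked by Qb2.
White has no legal moves → checkmate.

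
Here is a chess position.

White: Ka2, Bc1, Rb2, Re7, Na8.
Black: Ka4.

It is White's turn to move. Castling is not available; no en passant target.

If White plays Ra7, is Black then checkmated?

yes

After Ra7: black king on a4; in check: yes, from the white rook on a7.
King squares — a3: attacked by Ka2; b3: attacked by Ka2; b4: attacked by Rb2; a5: attacked by Ra7; b5: attacked by Rb2.
Black has no legal moves → checkmate.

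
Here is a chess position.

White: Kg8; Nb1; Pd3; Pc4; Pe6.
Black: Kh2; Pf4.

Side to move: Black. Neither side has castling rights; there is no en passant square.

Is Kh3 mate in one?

After Kh3: white king on g8; in check: no.
White is not in check, so this cannot be checkmate.

no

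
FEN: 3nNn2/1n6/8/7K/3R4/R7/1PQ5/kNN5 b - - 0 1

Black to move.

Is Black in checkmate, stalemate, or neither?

Black to move; black king on a1.
In check: yes, from the white rook on a3.
King squares — b1: attacked by Qc2; a2: attacked by Nc1; b2: attacked by Qc2.
Legal moves for Black: none.
In check with no legal moves → checkmate.

checkmate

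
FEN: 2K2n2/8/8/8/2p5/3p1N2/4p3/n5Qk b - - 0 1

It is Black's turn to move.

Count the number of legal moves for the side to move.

0

Black to move; king on h1.
In check: yes, from the white queen on g1.
Legal moves: none.
Count: 0.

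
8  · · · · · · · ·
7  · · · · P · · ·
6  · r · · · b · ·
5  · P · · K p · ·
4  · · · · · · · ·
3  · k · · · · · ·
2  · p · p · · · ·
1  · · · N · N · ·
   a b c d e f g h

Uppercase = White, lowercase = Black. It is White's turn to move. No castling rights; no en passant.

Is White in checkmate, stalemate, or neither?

neither

White to move; white king on e5.
In check: yes, from the black bishop on f6.
Legal moves for White: Kxf5, Kd5, Kf4.
White is in check but has 3 legal moves → neither.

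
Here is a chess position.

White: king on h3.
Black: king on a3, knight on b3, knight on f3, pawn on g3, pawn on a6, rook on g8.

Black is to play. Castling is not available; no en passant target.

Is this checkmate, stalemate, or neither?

Black to move; black king on a3.
In check: no.
Legal moves for Black include: Rh8+, Rf8, Re8, Rd8, Rc8, Rb8, Ra8, Rg7, Rg6, Rg5, Rg4, Ng5+, Ne5, Nh4, Nfd4, Nh2, Nfd2, Ng1+, ... (list truncated; more exist).
Black has legal moves and is not in check → neither.

neither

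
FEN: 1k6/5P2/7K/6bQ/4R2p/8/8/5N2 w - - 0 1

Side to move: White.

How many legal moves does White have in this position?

White to move; king on h6.
In check: yes, from the black bishop on g5.
Legal moves: Kh7, Kg7, Kg6, Kxg5, Qxg5.
Count: 5.

5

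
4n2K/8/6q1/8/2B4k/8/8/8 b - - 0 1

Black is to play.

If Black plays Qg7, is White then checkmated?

After Qg7: white king on h8; in check: yes, from the black queen on g7.
King squares — g7: attacked by Ne8; h7: attacked by Qg7; g8: attacked by Qg7.
White has no legal moves → checkmate.

yes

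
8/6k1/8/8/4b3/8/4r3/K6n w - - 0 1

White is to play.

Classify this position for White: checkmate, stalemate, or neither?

stalemate

White to move; white king on a1.
In check: no.
King squares — b1: attacked by Be4; a2: attacked by Re2; b2: attacked by Re2.
Legal moves for White: none.
Not in check and no legal moves → stalemate.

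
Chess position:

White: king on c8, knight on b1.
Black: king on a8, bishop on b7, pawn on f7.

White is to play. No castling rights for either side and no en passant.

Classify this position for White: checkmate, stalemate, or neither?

White to move; white king on c8.
In check: yes, from the black bishop on b7.
King squares — b7: attacked by Ka8; c7: available; d7: available; b8: attacked by Ka8; d8: available.
Legal moves for White: Kd8, Kd7, Kc7.
White is in check but has 3 legal moves → neither.

neither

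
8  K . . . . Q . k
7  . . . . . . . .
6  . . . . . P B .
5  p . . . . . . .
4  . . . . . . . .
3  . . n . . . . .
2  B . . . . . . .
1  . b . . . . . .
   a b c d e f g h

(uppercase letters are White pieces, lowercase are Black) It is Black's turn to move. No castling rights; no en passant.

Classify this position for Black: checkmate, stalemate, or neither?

checkmate

Black to move; black king on h8.
In check: yes, from the white queen on f8.
King squares — g7: attacked by Pf6; h7: attacked by Bg6; g8: attacked by Ba2.
Legal moves for Black: none.
In check with no legal moves → checkmate.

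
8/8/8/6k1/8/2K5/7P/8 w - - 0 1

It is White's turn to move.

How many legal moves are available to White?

White to move; king on c3.
In check: no.
Legal moves: Kd4, Kc4, Kb4, Kd3, Kb3, Kd2, Kc2, Kb2, h3, h4+.
Count: 10.

10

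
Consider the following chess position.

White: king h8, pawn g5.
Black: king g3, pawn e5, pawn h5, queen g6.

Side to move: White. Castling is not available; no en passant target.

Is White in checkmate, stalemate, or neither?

White to move; white king on h8.
In check: no.
King squares — g7: attacked by Qg6; h7: attacked by Qg6; g8: attacked by Qg6.
Legal moves for White: none.
Not in check and no legal moves → stalemate.

stalemate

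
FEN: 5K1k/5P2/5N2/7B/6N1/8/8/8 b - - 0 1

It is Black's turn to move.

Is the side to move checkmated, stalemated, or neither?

stalemate

Black to move; black king on h8.
In check: no.
King squares — g7: attacked by Kf8; h7: attacked by Nf6; g8: attacked by Nf6.
Legal moves for Black: none.
Not in check and no legal moves → stalemate.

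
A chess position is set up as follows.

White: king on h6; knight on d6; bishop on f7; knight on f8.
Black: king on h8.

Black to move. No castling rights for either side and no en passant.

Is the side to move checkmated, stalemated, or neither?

stalemate

Black to move; black king on h8.
In check: no.
King squares — g7: attacked by Kh6; h7: attacked by Kh6; g8: attacked by Bf7.
Legal moves for Black: none.
Not in check and no legal moves → stalemate.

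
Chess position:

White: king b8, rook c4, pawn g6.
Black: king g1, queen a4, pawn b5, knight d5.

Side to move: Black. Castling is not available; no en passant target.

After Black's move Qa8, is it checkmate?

no

After Qa8: white king on b8; in check: yes, from the black queen on a8.
White has 1 legal reply: Kxa8.
In check but a legal move exists → not checkmate.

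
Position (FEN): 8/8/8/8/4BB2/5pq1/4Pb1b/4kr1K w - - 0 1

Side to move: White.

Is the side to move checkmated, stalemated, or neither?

White to move; white king on h1.
In check: yes, from the black rook on f1.
King squares — g1: attacked by Rf1; g2: attacked by Pf3; h2: attacked by Qg3.
Legal moves for White: none.
In check with no legal moves → checkmate.

checkmate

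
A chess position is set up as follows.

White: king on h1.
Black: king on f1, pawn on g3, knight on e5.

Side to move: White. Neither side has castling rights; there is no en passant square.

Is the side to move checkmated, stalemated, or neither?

stalemate

White to move; white king on h1.
In check: no.
King squares — g1: attacked by Kf1; g2: attacked by Kf1; h2: attacked by Pg3.
Legal moves for White: none.
Not in check and no legal moves → stalemate.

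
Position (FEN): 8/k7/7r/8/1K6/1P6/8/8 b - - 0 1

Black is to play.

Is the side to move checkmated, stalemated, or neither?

Black to move; black king on a7.
In check: no.
Legal moves for Black include: Kb8, Ka8, Kb7, Kb6, Ka6, Rh8, Rh7, Rg6, Rf6, Re6, Rd6, Rc6, Rb6+, Ra6, Rh5, Rh4+, Rh3, Rh2, ... (list truncated; more exist).
Black has legal moves and is not in check → neither.

neither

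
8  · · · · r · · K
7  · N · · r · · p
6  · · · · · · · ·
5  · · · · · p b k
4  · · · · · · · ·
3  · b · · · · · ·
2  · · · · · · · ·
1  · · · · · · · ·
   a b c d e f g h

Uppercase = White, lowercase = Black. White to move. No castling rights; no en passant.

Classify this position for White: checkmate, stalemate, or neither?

White to move; white king on h8.
In check: yes, from the black rook on e8.
King squares — g7: attacked by Re7; h7: attacked by Re7; g8: attacked by Bb3.
Legal moves for White: none.
In check with no legal moves → checkmate.

checkmate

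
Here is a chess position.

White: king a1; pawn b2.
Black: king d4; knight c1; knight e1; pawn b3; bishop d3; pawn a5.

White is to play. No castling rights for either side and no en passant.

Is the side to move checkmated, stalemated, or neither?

White to move; white king on a1.
In check: no.
King squares — b1: attacked by Bd3; a2: attacked by Nc1; b2: own pawn.
Legal moves for White: none.
Not in check and no legal moves → stalemate.

stalemate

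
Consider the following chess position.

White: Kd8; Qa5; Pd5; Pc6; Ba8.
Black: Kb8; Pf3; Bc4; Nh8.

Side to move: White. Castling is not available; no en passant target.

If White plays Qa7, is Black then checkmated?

After Qa7: black king on b8; in check: yes, from the white queen on a7.
Black has 1 legal reply: Kxa7.
In check but a legal move exists → not checkmate.

no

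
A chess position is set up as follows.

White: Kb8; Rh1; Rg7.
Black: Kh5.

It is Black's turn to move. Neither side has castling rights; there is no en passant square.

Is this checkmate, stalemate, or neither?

Black to move; black king on h5.
In check: yes, from the white rook on h1.
King squares — g4: attacked by Rg7; h4: attacked by Rh1; g5: attacked by Rg7; g6: attacked by Rg7; h6: attacked by Rh1.
Legal moves for Black: none.
In check with no legal moves → checkmate.

checkmate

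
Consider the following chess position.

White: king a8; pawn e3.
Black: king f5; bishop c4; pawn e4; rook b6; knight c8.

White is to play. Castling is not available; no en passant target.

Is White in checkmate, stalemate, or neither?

stalemate

White to move; white king on a8.
In check: no.
King squares — a7: attacked by Nc8; b7: attacked by Rb6; b8: attacked by Rb6.
Legal moves for White: none.
Not in check and no legal moves → stalemate.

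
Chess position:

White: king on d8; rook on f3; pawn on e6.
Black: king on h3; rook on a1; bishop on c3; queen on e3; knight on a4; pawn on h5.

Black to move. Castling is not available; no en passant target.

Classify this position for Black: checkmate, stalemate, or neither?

neither

Black to move; black king on h3.
In check: yes, from the white rook on f3.
Legal moves for Black: Kh4, Kg4, Kh2, Kg2, Qxf3.
Black is in check but has 5 legal moves → neither.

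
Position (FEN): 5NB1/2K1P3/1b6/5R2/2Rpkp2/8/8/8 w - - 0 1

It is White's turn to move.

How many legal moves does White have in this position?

7

White to move; king on c7.
In check: yes, from the black bishop on b6.
Legal moves: Kc8, Kb8, Kd7, Kb7, Kd6, Kc6, Kxb6.
Count: 7.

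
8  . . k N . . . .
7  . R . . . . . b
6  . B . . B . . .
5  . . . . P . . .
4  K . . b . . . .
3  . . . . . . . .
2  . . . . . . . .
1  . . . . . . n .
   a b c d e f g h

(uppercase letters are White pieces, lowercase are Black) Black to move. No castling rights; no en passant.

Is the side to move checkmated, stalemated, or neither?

checkmate

Black to move; black king on c8.
In check: yes, from the white bishop on e6.
King squares — b7: attacked by Nd8; c7: attacked by Bb6; d7: attacked by Be6; b8: attacked by Rb7; d8: attacked by Bb6.
Legal moves for Black: none.
In check with no legal moves → checkmate.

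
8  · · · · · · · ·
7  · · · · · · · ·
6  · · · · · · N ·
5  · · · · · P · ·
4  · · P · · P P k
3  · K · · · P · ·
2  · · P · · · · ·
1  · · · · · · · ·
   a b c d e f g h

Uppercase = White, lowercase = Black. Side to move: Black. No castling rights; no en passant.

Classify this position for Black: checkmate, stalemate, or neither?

neither

Black to move; black king on h4.
In check: yes, from the white knight on g6.
King squares — g3: available; h3: available; g4: attacked by Pf3; g5: attacked by Pf4; h5: attacked by Pg4.
Legal moves for Black: Kh3, Kg3.
Black is in check but has 2 legal moves → neither.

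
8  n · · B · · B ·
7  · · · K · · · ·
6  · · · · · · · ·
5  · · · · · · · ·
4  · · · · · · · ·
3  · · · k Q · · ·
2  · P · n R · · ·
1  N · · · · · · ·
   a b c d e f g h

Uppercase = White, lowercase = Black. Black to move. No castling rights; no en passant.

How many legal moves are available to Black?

Black to move; king on d3.
In check: yes, from the white queen on e3.
Legal moves: none.
Count: 0.

0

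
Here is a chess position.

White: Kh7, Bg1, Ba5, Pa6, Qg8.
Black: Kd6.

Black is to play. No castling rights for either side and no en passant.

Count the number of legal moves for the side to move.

4

Black to move; king on d6.
In check: no.
Legal moves: Ke7, Kd7, Kc6, Ke5.
Count: 4.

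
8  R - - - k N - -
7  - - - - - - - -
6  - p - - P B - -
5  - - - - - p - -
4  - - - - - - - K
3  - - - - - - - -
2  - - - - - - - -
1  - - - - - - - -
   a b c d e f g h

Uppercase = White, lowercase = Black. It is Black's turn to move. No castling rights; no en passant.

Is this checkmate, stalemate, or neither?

checkmate

Black to move; black king on e8.
In check: yes, from the white rook on a8.
King squares — d7: attacked by Pe6; e7: attacked by Bf6; f7: attacked by Pe6; d8: attacked by Bf6; f8: attacked by Ra8.
Legal moves for Black: none.
In check with no legal moves → checkmate.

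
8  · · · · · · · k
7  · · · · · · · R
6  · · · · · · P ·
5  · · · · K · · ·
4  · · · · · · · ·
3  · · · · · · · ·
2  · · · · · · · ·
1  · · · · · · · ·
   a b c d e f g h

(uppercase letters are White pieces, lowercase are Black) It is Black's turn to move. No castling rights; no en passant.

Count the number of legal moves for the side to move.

1

Black to move; king on h8.
In check: yes, from the white rook on h7.
Legal moves: Kg8.
Count: 1.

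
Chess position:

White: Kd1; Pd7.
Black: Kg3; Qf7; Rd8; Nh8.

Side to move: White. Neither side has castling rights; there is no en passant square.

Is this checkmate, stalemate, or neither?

neither

White to move; white king on d1.
In check: no.
Legal moves for White: Ke2, Kd2, Kc2, Ke1, Kc1.
White has 5 legal moves and is not in check → neither.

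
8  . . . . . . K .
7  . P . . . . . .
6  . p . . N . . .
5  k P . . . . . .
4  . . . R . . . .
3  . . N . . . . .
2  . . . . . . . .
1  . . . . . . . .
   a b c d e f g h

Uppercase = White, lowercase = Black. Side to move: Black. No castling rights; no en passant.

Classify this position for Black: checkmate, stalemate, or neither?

Black to move; black king on a5.
In check: no.
King squares — a4: attacked by Nc3; b4: attacked by Rd4; b5: attacked by Nc3; a6: attacked by Pb5; b6: own pawn.
Legal moves for Black: none.
Not in check and no legal moves → stalemate.

stalemate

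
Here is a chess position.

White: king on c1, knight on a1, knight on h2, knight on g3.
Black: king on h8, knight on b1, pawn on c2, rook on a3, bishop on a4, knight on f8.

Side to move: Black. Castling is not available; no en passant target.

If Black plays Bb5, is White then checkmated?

After Bb5: white king on c1; in check: no.
White is not in check, so this cannot be checkmate.

no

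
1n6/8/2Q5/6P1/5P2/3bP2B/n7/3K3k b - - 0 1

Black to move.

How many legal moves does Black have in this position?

4

Black to move; king on h1.
In check: yes, from the white queen on c6.
Legal moves: Kh2, Kg1, Nxc6, Be4.
Count: 4.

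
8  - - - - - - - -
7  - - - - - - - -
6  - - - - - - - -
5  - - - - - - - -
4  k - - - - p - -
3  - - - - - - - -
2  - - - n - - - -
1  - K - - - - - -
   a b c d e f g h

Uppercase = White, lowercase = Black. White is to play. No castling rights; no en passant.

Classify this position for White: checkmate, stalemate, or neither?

White to move; white king on b1.
In check: yes, from the black knight on d2.
King squares — a1: available; c1: available; a2: available; b2: available; c2: available.
Legal moves for White: Kc2, Kb2, Ka2, Kc1, Ka1.
White is in check but has 5 legal moves → neither.

neither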